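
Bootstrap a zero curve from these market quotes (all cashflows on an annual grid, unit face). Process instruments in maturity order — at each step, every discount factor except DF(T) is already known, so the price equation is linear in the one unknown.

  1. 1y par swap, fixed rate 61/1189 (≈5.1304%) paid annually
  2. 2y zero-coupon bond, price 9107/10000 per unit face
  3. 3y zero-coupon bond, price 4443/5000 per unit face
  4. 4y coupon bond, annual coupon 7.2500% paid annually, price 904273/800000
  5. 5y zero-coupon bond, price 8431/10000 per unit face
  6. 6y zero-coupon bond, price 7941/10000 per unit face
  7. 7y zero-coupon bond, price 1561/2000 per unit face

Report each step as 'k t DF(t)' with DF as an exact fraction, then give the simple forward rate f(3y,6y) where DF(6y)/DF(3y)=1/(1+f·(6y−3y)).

1 1 1189/1250
2 2 9107/10000
3 3 4443/5000
4 4 217/250
5 5 8431/10000
6 6 7941/10000
7 7 1561/2000
f(3y,6y) = ((4443/5000)/(7941/10000) − 1)/(3) = 105/2647 ≈ 3.9668%

step 1 [1y] swap r/1=61/1189: DF=(1 − 61/1189·(0))/(1+61/1189) = 1189/1250 ≈ 0.951200
step 2 [2y] zero: DF = P = 9107/10000 ≈ 0.910700
step 3 [3y] zero: DF = P = 4443/5000 ≈ 0.888600
step 4 [4y] bond c/1=29/400: DF=(904273/800000 − 29/400·(0.951200+0.910700+0.888600))/(1+29/400) = 217/250 ≈ 0.868000
step 5 [5y] zero: DF = P = 8431/10000 ≈ 0.843100
step 6 [6y] zero: DF = P = 7941/10000 ≈ 0.794100
step 7 [7y] zero: DF = P = 1561/2000 ≈ 0.780500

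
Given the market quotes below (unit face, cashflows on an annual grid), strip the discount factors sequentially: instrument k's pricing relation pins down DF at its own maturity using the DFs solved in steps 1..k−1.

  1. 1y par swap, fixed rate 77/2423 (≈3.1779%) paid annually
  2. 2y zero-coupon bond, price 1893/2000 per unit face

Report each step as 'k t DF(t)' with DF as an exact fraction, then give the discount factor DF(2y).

1 1 2423/2500
2 2 1893/2000
DF(2y) = 1893/2000 ≈ 0.946500

step 1 [1y] swap r/1=77/2423: DF=(1 − 77/2423·(0))/(1+77/2423) = 2423/2500 ≈ 0.969200
step 2 [2y] zero: DF = P = 1893/2000 ≈ 0.946500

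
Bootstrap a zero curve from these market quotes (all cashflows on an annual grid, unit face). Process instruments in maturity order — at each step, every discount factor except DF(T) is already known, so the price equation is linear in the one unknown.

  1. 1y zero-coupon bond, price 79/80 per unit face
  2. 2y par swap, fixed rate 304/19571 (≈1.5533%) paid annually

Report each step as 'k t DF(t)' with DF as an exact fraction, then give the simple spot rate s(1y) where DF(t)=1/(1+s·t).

1 1 79/80
2 2 606/625
s(1y) = (1/(79/80) − 1)/(1) = 1/79 ≈ 1.2658%

step 1 [1y] zero: DF = P = 79/80 ≈ 0.987500
step 2 [2y] swap r/1=304/19571: DF=(1 − 304/19571·(0.987500))/(1+304/19571) = 606/625 ≈ 0.969600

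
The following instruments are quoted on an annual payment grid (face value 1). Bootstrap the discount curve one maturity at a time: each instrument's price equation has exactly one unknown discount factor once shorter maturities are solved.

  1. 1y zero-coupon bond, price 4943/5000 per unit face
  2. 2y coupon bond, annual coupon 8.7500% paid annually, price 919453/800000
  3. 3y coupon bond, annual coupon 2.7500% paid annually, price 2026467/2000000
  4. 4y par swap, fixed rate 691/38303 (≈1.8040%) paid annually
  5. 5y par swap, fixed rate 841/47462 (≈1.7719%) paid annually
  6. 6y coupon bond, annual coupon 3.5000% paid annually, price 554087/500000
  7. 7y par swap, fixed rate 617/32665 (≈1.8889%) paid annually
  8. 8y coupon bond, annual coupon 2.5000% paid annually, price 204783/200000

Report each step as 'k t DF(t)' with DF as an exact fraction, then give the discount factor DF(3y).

1 1 4943/5000
2 2 9773/10000
3 3 1867/2000
4 4 9309/10000
5 5 9159/10000
6 6 4551/5000
7 7 4383/5000
8 8 2099/2500
DF(3y) = 1867/2000 ≈ 0.933500

step 1 [1y] zero: DF = P = 4943/5000 ≈ 0.988600
step 2 [2y] bond c/1=7/80: DF=(919453/800000 − 7/80·(0.988600))/(1+7/80) = 9773/10000 ≈ 0.977300
step 3 [3y] bond c/1=11/400: DF=(2026467/2000000 − 11/400·(0.988600+0.977300))/(1+11/400) = 1867/2000 ≈ 0.933500
step 4 [4y] swap r/1=691/38303: DF=(1 − 691/38303·(0.988600+0.977300+0.933500))/(1+691/38303) = 9309/10000 ≈ 0.930900
step 5 [5y] swap r/1=841/47462: DF=(1 − 841/47462·(0.988600+0.977300+0.933500+0.930900))/(1+841/47462) = 9159/10000 ≈ 0.915900
step 6 [6y] bond c/1=7/200: DF=(554087/500000 − 7/200·(0.988600+0.977300+0.933500+0.930900+0.915900))/(1+7/200) = 4551/5000 ≈ 0.910200
step 7 [7y] swap r/1=617/32665: DF=(1 − 617/32665·(0.988600+0.977300+0.933500+0.930900+0.915900+0.910200))/(1+617/32665) = 4383/5000 ≈ 0.876600
step 8 [8y] bond c/1=1/40: DF=(204783/200000 − 1/40·(0.988600+0.977300+0.933500+0.930900+0.915900+0.910200+0.876600))/(1+1/40) = 2099/2500 ≈ 0.839600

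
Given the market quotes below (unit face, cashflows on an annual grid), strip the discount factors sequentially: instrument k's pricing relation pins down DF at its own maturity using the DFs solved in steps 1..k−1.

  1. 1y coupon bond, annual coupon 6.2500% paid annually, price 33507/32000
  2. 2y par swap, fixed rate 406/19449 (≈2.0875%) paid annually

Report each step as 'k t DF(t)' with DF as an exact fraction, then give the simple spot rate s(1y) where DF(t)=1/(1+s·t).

1 1 1971/2000
2 2 4797/5000
s(1y) = (1/(1971/2000) − 1)/(1) = 29/1971 ≈ 1.4713%

step 1 [1y] bond c/1=1/16: DF=(33507/32000 − 1/16·(0))/(1+1/16) = 1971/2000 ≈ 0.985500
step 2 [2y] swap r/1=406/19449: DF=(1 − 406/19449·(0.985500))/(1+406/19449) = 4797/5000 ≈ 0.959400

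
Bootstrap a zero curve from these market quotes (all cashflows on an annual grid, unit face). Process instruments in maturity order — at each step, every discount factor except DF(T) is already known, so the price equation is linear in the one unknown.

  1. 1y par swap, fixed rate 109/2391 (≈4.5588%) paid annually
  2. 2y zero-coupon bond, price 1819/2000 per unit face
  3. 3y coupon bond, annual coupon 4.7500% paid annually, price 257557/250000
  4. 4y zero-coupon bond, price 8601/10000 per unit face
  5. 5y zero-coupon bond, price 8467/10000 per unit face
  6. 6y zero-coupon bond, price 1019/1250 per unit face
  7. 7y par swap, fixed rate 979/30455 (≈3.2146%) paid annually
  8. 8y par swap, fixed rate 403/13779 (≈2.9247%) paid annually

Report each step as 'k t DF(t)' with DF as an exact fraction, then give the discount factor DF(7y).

step 1 [1y] swap r/1=109/2391: DF=(1 − 109/2391·(0))/(1+109/2391) = 2391/2500 ≈ 0.956400
step 2 [2y] zero: DF = P = 1819/2000 ≈ 0.909500
step 3 [3y] bond c/1=19/400: DF=(257557/250000 − 19/400·(0.956400+0.909500))/(1+19/400) = 8989/10000 ≈ 0.898900
step 4 [4y] zero: DF = P = 8601/10000 ≈ 0.860100
step 5 [5y] zero: DF = P = 8467/10000 ≈ 0.846700
step 6 [6y] zero: DF = P = 1019/1250 ≈ 0.815200
step 7 [7y] swap r/1=979/30455: DF=(1 − 979/30455·(0.956400+0.909500+0.898900+0.860100+0.846700+0.815200))/(1+979/30455) = 4021/5000 ≈ 0.804200
step 8 [8y] swap r/1=403/13779: DF=(1 − 403/13779·(0.956400+0.909500+0.898900+0.860100+0.846700+0.815200+0.804200))/(1+403/13779) = 1597/2000 ≈ 0.798500

1 1 2391/2500
2 2 1819/2000
3 3 8989/10000
4 4 8601/10000
5 5 8467/10000
6 6 1019/1250
7 7 4021/5000
8 8 1597/2000
DF(7y) = 4021/5000 ≈ 0.804200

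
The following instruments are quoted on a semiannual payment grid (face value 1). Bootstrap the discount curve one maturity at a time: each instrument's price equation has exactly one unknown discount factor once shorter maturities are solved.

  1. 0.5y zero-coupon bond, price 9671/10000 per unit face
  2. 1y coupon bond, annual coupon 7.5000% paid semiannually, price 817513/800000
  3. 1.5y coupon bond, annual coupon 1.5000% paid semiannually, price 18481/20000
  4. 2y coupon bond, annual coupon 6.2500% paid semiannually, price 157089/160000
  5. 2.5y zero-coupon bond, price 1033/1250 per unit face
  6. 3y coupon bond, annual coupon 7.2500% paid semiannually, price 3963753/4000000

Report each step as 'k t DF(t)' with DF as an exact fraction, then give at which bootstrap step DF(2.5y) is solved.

1 1/2 9671/10000
2 1 19/20
3 3/2 9029/10000
4 2 4333/5000
5 5/2 1033/1250
6 3 499/625
DF(2.5y) is solved at step 5

step 1 [0.5y] zero: DF = P = 9671/10000 ≈ 0.967100
step 2 [1y] bond c/2=3/80: DF=(817513/800000 − 3/80·(0.967100))/(1+3/80) = 19/20 ≈ 0.950000
step 3 [1.5y] bond c/2=3/400: DF=(18481/20000 − 3/400·(0.967100+0.950000))/(1+3/400) = 9029/10000 ≈ 0.902900
step 4 [2y] bond c/2=1/32: DF=(157089/160000 − 1/32·(0.967100+0.950000+0.902900))/(1+1/32) = 4333/5000 ≈ 0.866600
step 5 [2.5y] zero: DF = P = 1033/1250 ≈ 0.826400
step 6 [3y] bond c/2=29/800: DF=(3963753/4000000 − 29/800·(0.967100+0.950000+0.902900+0.866600+0.826400))/(1+29/800) = 499/625 ≈ 0.798400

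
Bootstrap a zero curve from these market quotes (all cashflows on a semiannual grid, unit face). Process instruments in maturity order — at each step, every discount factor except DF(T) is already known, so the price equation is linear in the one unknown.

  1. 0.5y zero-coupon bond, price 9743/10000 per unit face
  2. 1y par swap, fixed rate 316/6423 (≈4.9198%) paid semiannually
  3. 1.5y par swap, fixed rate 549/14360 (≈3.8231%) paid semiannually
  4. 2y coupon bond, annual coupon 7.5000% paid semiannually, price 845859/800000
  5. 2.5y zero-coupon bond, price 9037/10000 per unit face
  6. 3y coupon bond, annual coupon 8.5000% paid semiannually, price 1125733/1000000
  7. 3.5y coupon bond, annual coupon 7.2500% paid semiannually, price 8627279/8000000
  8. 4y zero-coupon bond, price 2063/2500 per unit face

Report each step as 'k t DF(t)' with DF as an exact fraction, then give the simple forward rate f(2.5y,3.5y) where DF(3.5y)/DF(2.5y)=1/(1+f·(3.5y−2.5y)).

step 1 [0.5y] zero: DF = P = 9743/10000 ≈ 0.974300
step 2 [1y] swap r/2=158/6423: DF=(1 − 158/6423·(0.974300))/(1+158/6423) = 4763/5000 ≈ 0.952600
step 3 [1.5y] swap r/2=549/28720: DF=(1 − 549/28720·(0.974300+0.952600))/(1+549/28720) = 9451/10000 ≈ 0.945100
step 4 [2y] bond c/2=3/80: DF=(845859/800000 − 3/80·(0.974300+0.952600+0.945100))/(1+3/80) = 9153/10000 ≈ 0.915300
step 5 [2.5y] zero: DF = P = 9037/10000 ≈ 0.903700
step 6 [3y] bond c/2=17/400: DF=(1125733/1000000 − 17/400·(0.974300+0.952600+0.945100+0.915300+0.903700))/(1+17/400) = 4443/5000 ≈ 0.888600
step 7 [3.5y] bond c/2=29/800: DF=(8627279/8000000 − 29/800·(0.974300+0.952600+0.945100+0.915300+0.903700+0.888600))/(1+29/800) = 1691/2000 ≈ 0.845500
step 8 [4y] zero: DF = P = 2063/2500 ≈ 0.825200

1 1/2 9743/10000
2 1 4763/5000
3 3/2 9451/10000
4 2 9153/10000
5 5/2 9037/10000
6 3 4443/5000
7 7/2 1691/2000
8 4 2063/2500
f(2.5y,3.5y) = ((9037/10000)/(1691/2000) − 1)/(1) = 582/8455 ≈ 6.8835%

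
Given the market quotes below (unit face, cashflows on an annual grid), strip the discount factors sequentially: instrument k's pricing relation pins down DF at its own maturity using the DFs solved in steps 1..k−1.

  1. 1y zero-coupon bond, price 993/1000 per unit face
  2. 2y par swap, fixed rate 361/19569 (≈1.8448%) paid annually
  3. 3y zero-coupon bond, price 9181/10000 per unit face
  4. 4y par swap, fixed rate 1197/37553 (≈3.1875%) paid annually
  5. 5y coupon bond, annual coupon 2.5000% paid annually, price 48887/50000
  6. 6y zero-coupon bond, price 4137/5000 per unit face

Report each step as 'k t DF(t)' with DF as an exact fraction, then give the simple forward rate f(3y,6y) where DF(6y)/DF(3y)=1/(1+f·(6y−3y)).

1 1 993/1000
2 2 9639/10000
3 3 9181/10000
4 4 8803/10000
5 5 8623/10000
6 6 4137/5000
f(3y,6y) = ((9181/10000)/(4137/5000) − 1)/(3) = 907/24822 ≈ 3.6540%

step 1 [1y] zero: DF = P = 993/1000 ≈ 0.993000
step 2 [2y] swap r/1=361/19569: DF=(1 − 361/19569·(0.993000))/(1+361/19569) = 9639/10000 ≈ 0.963900
step 3 [3y] zero: DF = P = 9181/10000 ≈ 0.918100
step 4 [4y] swap r/1=1197/37553: DF=(1 − 1197/37553·(0.993000+0.963900+0.918100))/(1+1197/37553) = 8803/10000 ≈ 0.880300
step 5 [5y] bond c/1=1/40: DF=(48887/50000 − 1/40·(0.993000+0.963900+0.918100+0.880300))/(1+1/40) = 8623/10000 ≈ 0.862300
step 6 [6y] zero: DF = P = 4137/5000 ≈ 0.827400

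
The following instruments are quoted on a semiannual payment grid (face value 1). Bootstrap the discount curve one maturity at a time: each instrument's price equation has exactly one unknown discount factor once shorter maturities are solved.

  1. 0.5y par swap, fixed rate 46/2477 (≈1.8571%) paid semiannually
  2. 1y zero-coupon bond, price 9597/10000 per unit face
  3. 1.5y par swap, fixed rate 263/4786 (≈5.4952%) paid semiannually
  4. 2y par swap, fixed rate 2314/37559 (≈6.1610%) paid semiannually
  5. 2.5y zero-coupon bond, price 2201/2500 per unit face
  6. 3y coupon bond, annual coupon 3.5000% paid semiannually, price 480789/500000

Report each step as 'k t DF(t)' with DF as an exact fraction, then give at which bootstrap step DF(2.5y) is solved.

1 1/2 2477/2500
2 1 9597/10000
3 3/2 9211/10000
4 2 8843/10000
5 5/2 2201/2500
6 3 8653/10000
DF(2.5y) is solved at step 5

step 1 [0.5y] swap r/2=23/2477: DF=(1 − 23/2477·(0))/(1+23/2477) = 2477/2500 ≈ 0.990800
step 2 [1y] zero: DF = P = 9597/10000 ≈ 0.959700
step 3 [1.5y] swap r/2=263/9572: DF=(1 − 263/9572·(0.990800+0.959700))/(1+263/9572) = 9211/10000 ≈ 0.921100
step 4 [2y] swap r/2=1157/37559: DF=(1 − 1157/37559·(0.990800+0.959700+0.921100))/(1+1157/37559) = 8843/10000 ≈ 0.884300
step 5 [2.5y] zero: DF = P = 2201/2500 ≈ 0.880400
step 6 [3y] bond c/2=7/400: DF=(480789/500000 − 7/400·(0.990800+0.959700+0.921100+0.884300+0.880400))/(1+7/400) = 8653/10000 ≈ 0.865300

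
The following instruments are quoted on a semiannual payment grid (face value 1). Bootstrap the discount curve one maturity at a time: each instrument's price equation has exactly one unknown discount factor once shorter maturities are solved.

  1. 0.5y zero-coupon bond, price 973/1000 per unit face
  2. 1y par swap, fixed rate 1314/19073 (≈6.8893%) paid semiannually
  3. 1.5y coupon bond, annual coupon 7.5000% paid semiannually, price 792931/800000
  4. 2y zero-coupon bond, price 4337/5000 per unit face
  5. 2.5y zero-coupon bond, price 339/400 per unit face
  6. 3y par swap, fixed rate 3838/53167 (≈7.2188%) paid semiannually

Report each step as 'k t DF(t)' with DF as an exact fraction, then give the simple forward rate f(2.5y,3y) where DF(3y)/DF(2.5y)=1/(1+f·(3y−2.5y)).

step 1 [0.5y] zero: DF = P = 973/1000 ≈ 0.973000
step 2 [1y] swap r/2=657/19073: DF=(1 − 657/19073·(0.973000))/(1+657/19073) = 9343/10000 ≈ 0.934300
step 3 [1.5y] bond c/2=3/80: DF=(792931/800000 − 3/80·(0.973000+0.934300))/(1+3/80) = 554/625 ≈ 0.886400
step 4 [2y] zero: DF = P = 4337/5000 ≈ 0.867400
step 5 [2.5y] zero: DF = P = 339/400 ≈ 0.847500
step 6 [3y] swap r/2=1919/53167: DF=(1 − 1919/53167·(0.973000+0.934300+0.886400+0.867400+0.847500))/(1+1919/53167) = 8081/10000 ≈ 0.808100

1 1/2 973/1000
2 1 9343/10000
3 3/2 554/625
4 2 4337/5000
5 5/2 339/400
6 3 8081/10000
f(2.5y,3y) = ((339/400)/(8081/10000) − 1)/(1/2) = 788/8081 ≈ 9.7513%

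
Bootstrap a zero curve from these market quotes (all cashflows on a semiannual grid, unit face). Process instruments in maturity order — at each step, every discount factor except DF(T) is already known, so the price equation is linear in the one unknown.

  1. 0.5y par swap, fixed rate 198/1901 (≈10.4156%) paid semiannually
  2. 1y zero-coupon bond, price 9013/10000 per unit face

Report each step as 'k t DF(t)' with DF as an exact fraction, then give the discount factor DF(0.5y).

step 1 [0.5y] swap r/2=99/1901: DF=(1 − 99/1901·(0))/(1+99/1901) = 1901/2000 ≈ 0.950500
step 2 [1y] zero: DF = P = 9013/10000 ≈ 0.901300

1 1/2 1901/2000
2 1 9013/10000
DF(0.5y) = 1901/2000 ≈ 0.950500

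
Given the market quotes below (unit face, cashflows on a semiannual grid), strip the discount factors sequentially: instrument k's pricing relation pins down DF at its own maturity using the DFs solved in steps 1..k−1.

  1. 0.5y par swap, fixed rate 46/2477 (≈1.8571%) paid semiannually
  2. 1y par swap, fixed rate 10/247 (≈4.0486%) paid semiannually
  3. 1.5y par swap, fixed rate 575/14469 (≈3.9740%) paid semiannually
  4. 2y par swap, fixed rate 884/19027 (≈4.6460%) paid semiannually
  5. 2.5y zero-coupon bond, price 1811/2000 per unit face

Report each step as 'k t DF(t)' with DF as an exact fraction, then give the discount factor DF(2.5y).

step 1 [0.5y] swap r/2=23/2477: DF=(1 − 23/2477·(0))/(1+23/2477) = 2477/2500 ≈ 0.990800
step 2 [1y] swap r/2=5/247: DF=(1 − 5/247·(0.990800))/(1+5/247) = 1921/2000 ≈ 0.960500
step 3 [1.5y] swap r/2=575/28938: DF=(1 − 575/28938·(0.990800+0.960500))/(1+575/28938) = 377/400 ≈ 0.942500
step 4 [2y] swap r/2=442/19027: DF=(1 − 442/19027·(0.990800+0.960500+0.942500))/(1+442/19027) = 2279/2500 ≈ 0.911600
step 5 [2.5y] zero: DF = P = 1811/2000 ≈ 0.905500

1 1/2 2477/2500
2 1 1921/2000
3 3/2 377/400
4 2 2279/2500
5 5/2 1811/2000
DF(2.5y) = 1811/2000 ≈ 0.905500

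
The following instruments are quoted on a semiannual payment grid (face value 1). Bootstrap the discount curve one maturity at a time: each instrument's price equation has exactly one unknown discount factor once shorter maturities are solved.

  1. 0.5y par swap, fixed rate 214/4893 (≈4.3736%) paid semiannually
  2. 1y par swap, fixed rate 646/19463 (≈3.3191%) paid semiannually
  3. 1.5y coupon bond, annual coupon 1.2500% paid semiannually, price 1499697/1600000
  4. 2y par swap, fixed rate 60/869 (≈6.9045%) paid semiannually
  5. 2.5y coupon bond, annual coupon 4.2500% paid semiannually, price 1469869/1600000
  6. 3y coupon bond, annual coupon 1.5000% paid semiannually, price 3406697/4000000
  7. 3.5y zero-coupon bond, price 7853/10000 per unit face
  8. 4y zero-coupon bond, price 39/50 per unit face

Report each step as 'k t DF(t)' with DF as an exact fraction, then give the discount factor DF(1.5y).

step 1 [0.5y] swap r/2=107/4893: DF=(1 − 107/4893·(0))/(1+107/4893) = 4893/5000 ≈ 0.978600
step 2 [1y] swap r/2=323/19463: DF=(1 − 323/19463·(0.978600))/(1+323/19463) = 9677/10000 ≈ 0.967700
step 3 [1.5y] bond c/2=1/160: DF=(1499697/1600000 − 1/160·(0.978600+0.967700))/(1+1/160) = 4597/5000 ≈ 0.919400
step 4 [2y] swap r/2=30/869: DF=(1 − 30/869·(0.978600+0.967700+0.919400))/(1+30/869) = 871/1000 ≈ 0.871000
step 5 [2.5y] bond c/2=17/800: DF=(1469869/1600000 − 17/800·(0.978600+0.967700+0.919400+0.871000))/(1+17/800) = 4109/5000 ≈ 0.821800
step 6 [3y] bond c/2=3/400: DF=(3406697/4000000 − 3/400·(0.978600+0.967700+0.919400+0.871000+0.821800))/(1+3/400) = 4057/5000 ≈ 0.811400
step 7 [3.5y] zero: DF = P = 7853/10000 ≈ 0.785300
step 8 [4y] zero: DF = P = 39/50 ≈ 0.780000

1 1/2 4893/5000
2 1 9677/10000
3 3/2 4597/5000
4 2 871/1000
5 5/2 4109/5000
6 3 4057/5000
7 7/2 7853/10000
8 4 39/50
DF(1.5y) = 4597/5000 ≈ 0.919400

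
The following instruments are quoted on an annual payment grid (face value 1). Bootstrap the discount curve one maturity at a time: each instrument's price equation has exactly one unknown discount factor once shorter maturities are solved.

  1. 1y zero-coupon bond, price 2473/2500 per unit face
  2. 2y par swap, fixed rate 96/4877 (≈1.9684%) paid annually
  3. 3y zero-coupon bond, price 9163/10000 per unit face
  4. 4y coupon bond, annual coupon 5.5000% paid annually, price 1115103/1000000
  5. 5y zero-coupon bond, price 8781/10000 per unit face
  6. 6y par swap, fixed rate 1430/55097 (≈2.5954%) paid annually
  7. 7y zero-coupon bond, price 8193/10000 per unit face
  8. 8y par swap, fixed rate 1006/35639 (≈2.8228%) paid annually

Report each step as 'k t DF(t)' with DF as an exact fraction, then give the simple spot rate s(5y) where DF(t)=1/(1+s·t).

step 1 [1y] zero: DF = P = 2473/2500 ≈ 0.989200
step 2 [2y] swap r/1=96/4877: DF=(1 − 96/4877·(0.989200))/(1+96/4877) = 601/625 ≈ 0.961600
step 3 [3y] zero: DF = P = 9163/10000 ≈ 0.916300
step 4 [4y] bond c/1=11/200: DF=(1115103/1000000 − 11/200·(0.989200+0.961600+0.916300))/(1+11/200) = 363/400 ≈ 0.907500
step 5 [5y] zero: DF = P = 8781/10000 ≈ 0.878100
step 6 [6y] swap r/1=1430/55097: DF=(1 − 1430/55097·(0.989200+0.961600+0.916300+0.907500+0.878100))/(1+1430/55097) = 857/1000 ≈ 0.857000
step 7 [7y] zero: DF = P = 8193/10000 ≈ 0.819300
step 8 [8y] swap r/1=1006/35639: DF=(1 − 1006/35639·(0.989200+0.961600+0.916300+0.907500+0.878100+0.857000+0.819300))/(1+1006/35639) = 1997/2500 ≈ 0.798800

1 1 2473/2500
2 2 601/625
3 3 9163/10000
4 4 363/400
5 5 8781/10000
6 6 857/1000
7 7 8193/10000
8 8 1997/2500
s(5y) = (1/(8781/10000) − 1)/(5) = 1219/43905 ≈ 2.7764%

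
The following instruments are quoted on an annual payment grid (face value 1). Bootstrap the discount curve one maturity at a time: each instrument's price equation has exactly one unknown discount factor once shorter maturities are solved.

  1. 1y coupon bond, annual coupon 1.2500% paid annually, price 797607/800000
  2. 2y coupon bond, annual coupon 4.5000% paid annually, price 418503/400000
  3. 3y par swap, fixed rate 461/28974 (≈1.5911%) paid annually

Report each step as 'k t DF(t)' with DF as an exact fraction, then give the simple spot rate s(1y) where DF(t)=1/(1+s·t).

step 1 [1y] bond c/1=1/80: DF=(797607/800000 − 1/80·(0))/(1+1/80) = 9847/10000 ≈ 0.984700
step 2 [2y] bond c/1=9/200: DF=(418503/400000 − 9/200·(0.984700))/(1+9/200) = 2397/2500 ≈ 0.958800
step 3 [3y] swap r/1=461/28974: DF=(1 − 461/28974·(0.984700+0.958800))/(1+461/28974) = 9539/10000 ≈ 0.953900

1 1 9847/10000
2 2 2397/2500
3 3 9539/10000
s(1y) = (1/(9847/10000) − 1)/(1) = 153/9847 ≈ 1.5538%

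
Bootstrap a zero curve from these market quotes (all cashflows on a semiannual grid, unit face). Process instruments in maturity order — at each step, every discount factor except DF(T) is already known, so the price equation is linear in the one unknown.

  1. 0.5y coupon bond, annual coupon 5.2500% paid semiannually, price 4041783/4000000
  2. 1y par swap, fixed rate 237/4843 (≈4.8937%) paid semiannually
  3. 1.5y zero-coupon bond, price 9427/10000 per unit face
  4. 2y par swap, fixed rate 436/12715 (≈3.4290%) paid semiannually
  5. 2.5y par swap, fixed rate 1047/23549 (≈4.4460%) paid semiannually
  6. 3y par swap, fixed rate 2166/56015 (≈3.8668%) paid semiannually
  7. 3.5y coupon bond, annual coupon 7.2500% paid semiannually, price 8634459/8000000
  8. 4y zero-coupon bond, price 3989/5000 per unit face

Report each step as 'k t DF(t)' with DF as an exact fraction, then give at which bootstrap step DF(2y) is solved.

step 1 [0.5y] bond c/2=21/800: DF=(4041783/4000000 − 21/800·(0))/(1+21/800) = 4923/5000 ≈ 0.984600
step 2 [1y] swap r/2=237/9686: DF=(1 − 237/9686·(0.984600))/(1+237/9686) = 4763/5000 ≈ 0.952600
step 3 [1.5y] zero: DF = P = 9427/10000 ≈ 0.942700
step 4 [2y] swap r/2=218/12715: DF=(1 − 218/12715·(0.984600+0.952600+0.942700))/(1+218/12715) = 4673/5000 ≈ 0.934600
step 5 [2.5y] swap r/2=1047/47098: DF=(1 − 1047/47098·(0.984600+0.952600+0.942700+0.934600))/(1+1047/47098) = 8953/10000 ≈ 0.895300
step 6 [3y] swap r/2=1083/56015: DF=(1 − 1083/56015·(0.984600+0.952600+0.942700+0.934600+0.895300))/(1+1083/56015) = 8917/10000 ≈ 0.891700
step 7 [3.5y] bond c/2=29/800: DF=(8634459/8000000 − 29/800·(0.984600+0.952600+0.942700+0.934600+0.895300+0.891700))/(1+29/800) = 1057/1250 ≈ 0.845600
step 8 [4y] zero: DF = P = 3989/5000 ≈ 0.797800

1 1/2 4923/5000
2 1 4763/5000
3 3/2 9427/10000
4 2 4673/5000
5 5/2 8953/10000
6 3 8917/10000
7 7/2 1057/1250
8 4 3989/5000
DF(2y) is solved at step 4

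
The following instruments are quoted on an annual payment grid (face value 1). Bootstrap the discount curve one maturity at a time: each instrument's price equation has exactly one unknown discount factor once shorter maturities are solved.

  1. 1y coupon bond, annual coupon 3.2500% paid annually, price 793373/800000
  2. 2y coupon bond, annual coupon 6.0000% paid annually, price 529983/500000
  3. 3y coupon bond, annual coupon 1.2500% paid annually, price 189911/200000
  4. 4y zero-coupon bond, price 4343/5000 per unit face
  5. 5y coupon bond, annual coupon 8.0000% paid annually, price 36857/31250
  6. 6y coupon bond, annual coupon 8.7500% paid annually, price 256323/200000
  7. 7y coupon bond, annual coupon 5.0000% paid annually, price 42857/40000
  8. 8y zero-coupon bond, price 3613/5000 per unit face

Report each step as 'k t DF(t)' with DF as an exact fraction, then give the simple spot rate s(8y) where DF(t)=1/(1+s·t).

step 1 [1y] bond c/1=13/400: DF=(793373/800000 − 13/400·(0))/(1+13/400) = 1921/2000 ≈ 0.960500
step 2 [2y] bond c/1=3/50: DF=(529983/500000 − 3/50·(0.960500))/(1+3/50) = 591/625 ≈ 0.945600
step 3 [3y] bond c/1=1/80: DF=(189911/200000 − 1/80·(0.960500+0.945600))/(1+1/80) = 9143/10000 ≈ 0.914300
step 4 [4y] zero: DF = P = 4343/5000 ≈ 0.868600
step 5 [5y] bond c/1=2/25: DF=(36857/31250 − 2/25·(0.960500+0.945600+0.914300+0.868600))/(1+2/25) = 2047/2500 ≈ 0.818800
step 6 [6y] bond c/1=7/80: DF=(256323/200000 − 7/80·(0.960500+0.945600+0.914300+0.868600+0.818800))/(1+7/80) = 4079/5000 ≈ 0.815800
step 7 [7y] bond c/1=1/20: DF=(42857/40000 − 1/20·(0.960500+0.945600+0.914300+0.868600+0.818800+0.815800))/(1+1/20) = 7669/10000 ≈ 0.766900
step 8 [8y] zero: DF = P = 3613/5000 ≈ 0.722600

1 1 1921/2000
2 2 591/625
3 3 9143/10000
4 4 4343/5000
5 5 2047/2500
6 6 4079/5000
7 7 7669/10000
8 8 3613/5000
s(8y) = (1/(3613/5000) − 1)/(8) = 1387/28904 ≈ 4.7986%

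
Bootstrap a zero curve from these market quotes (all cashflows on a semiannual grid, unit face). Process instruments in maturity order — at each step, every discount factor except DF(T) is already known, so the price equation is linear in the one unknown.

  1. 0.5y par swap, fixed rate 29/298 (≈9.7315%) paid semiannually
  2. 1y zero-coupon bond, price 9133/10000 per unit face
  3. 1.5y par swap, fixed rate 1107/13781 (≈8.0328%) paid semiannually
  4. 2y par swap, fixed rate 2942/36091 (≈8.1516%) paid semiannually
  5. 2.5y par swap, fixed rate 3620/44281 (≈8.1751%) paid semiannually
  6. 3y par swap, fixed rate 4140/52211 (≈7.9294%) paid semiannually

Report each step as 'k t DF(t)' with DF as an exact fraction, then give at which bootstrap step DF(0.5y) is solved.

step 1 [0.5y] swap r/2=29/596: DF=(1 − 29/596·(0))/(1+29/596) = 596/625 ≈ 0.953600
step 2 [1y] zero: DF = P = 9133/10000 ≈ 0.913300
step 3 [1.5y] swap r/2=1107/27562: DF=(1 − 1107/27562·(0.953600+0.913300))/(1+1107/27562) = 8893/10000 ≈ 0.889300
step 4 [2y] swap r/2=1471/36091: DF=(1 − 1471/36091·(0.953600+0.913300+0.889300))/(1+1471/36091) = 8529/10000 ≈ 0.852900
step 5 [2.5y] swap r/2=1810/44281: DF=(1 − 1810/44281·(0.953600+0.913300+0.889300+0.852900))/(1+1810/44281) = 819/1000 ≈ 0.819000
step 6 [3y] swap r/2=2070/52211: DF=(1 − 2070/52211·(0.953600+0.913300+0.889300+0.852900+0.819000))/(1+2070/52211) = 793/1000 ≈ 0.793000

1 1/2 596/625
2 1 9133/10000
3 3/2 8893/10000
4 2 8529/10000
5 5/2 819/1000
6 3 793/1000
DF(0.5y) is solved at step 1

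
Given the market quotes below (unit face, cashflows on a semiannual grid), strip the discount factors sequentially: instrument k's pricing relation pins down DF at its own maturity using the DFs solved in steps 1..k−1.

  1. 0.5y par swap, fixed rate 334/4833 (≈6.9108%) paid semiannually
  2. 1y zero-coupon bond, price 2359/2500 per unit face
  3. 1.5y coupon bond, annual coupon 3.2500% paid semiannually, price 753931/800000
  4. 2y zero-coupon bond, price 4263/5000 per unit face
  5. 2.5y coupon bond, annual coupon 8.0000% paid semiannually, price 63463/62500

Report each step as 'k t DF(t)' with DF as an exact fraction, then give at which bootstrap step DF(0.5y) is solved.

step 1 [0.5y] swap r/2=167/4833: DF=(1 − 167/4833·(0))/(1+167/4833) = 4833/5000 ≈ 0.966600
step 2 [1y] zero: DF = P = 2359/2500 ≈ 0.943600
step 3 [1.5y] bond c/2=13/800: DF=(753931/800000 − 13/800·(0.966600+0.943600))/(1+13/800) = 1121/1250 ≈ 0.896800
step 4 [2y] zero: DF = P = 4263/5000 ≈ 0.852600
step 5 [2.5y] bond c/2=1/25: DF=(63463/62500 − 1/25·(0.966600+0.943600+0.896800+0.852600))/(1+1/25) = 2089/2500 ≈ 0.835600

1 1/2 4833/5000
2 1 2359/2500
3 3/2 1121/1250
4 2 4263/5000
5 5/2 2089/2500
DF(0.5y) is solved at step 1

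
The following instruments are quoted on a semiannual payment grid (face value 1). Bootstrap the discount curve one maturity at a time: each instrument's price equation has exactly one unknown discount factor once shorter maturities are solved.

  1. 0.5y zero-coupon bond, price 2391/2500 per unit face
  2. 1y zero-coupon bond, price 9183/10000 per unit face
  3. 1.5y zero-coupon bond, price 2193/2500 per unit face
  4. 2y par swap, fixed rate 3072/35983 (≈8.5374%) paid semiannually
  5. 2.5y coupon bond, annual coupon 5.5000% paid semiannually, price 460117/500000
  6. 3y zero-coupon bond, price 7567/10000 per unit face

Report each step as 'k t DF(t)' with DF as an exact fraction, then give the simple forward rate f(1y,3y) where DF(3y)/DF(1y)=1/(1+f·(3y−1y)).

step 1 [0.5y] zero: DF = P = 2391/2500 ≈ 0.956400
step 2 [1y] zero: DF = P = 9183/10000 ≈ 0.918300
step 3 [1.5y] zero: DF = P = 2193/2500 ≈ 0.877200
step 4 [2y] swap r/2=1536/35983: DF=(1 − 1536/35983·(0.956400+0.918300+0.877200))/(1+1536/35983) = 529/625 ≈ 0.846400
step 5 [2.5y] bond c/2=11/400: DF=(460117/500000 − 11/400·(0.956400+0.918300+0.877200+0.846400))/(1+11/400) = 7993/10000 ≈ 0.799300
step 6 [3y] zero: DF = P = 7567/10000 ≈ 0.756700

1 1/2 2391/2500
2 1 9183/10000
3 3/2 2193/2500
4 2 529/625
5 5/2 7993/10000
6 3 7567/10000
f(1y,3y) = ((9183/10000)/(7567/10000) − 1)/(2) = 808/7567 ≈ 10.6779%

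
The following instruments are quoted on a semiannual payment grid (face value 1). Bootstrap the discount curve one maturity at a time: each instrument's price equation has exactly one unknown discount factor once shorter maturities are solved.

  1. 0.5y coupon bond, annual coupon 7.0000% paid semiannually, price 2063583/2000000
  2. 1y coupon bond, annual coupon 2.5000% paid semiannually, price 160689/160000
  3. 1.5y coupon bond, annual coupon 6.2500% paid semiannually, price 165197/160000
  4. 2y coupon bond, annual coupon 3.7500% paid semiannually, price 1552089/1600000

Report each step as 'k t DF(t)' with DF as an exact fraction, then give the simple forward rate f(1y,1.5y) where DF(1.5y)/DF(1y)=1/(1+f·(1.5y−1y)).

1 1/2 9969/10000
2 1 2449/2500
3 3/2 9413/10000
4 2 1797/2000
f(1y,1.5y) = ((2449/2500)/(9413/10000) − 1)/(1/2) = 766/9413 ≈ 8.1377%

step 1 [0.5y] bond c/2=7/200: DF=(2063583/2000000 − 7/200·(0))/(1+7/200) = 9969/10000 ≈ 0.996900
step 2 [1y] bond c/2=1/80: DF=(160689/160000 − 1/80·(0.996900))/(1+1/80) = 2449/2500 ≈ 0.979600
step 3 [1.5y] bond c/2=1/32: DF=(165197/160000 − 1/32·(0.996900+0.979600))/(1+1/32) = 9413/10000 ≈ 0.941300
step 4 [2y] bond c/2=3/160: DF=(1552089/1600000 − 3/160·(0.996900+0.979600+0.941300))/(1+3/160) = 1797/2000 ≈ 0.898500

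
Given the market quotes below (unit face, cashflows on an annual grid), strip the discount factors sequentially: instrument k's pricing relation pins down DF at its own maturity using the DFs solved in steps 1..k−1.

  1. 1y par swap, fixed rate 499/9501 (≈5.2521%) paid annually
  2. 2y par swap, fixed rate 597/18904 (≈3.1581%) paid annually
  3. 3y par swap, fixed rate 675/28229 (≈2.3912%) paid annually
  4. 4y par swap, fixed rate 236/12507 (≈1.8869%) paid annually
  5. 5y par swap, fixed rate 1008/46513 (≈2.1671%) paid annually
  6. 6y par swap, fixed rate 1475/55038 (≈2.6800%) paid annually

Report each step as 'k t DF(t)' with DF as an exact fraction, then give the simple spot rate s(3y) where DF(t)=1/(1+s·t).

step 1 [1y] swap r/1=499/9501: DF=(1 − 499/9501·(0))/(1+499/9501) = 9501/10000 ≈ 0.950100
step 2 [2y] swap r/1=597/18904: DF=(1 − 597/18904·(0.950100))/(1+597/18904) = 9403/10000 ≈ 0.940300
step 3 [3y] swap r/1=675/28229: DF=(1 − 675/28229·(0.950100+0.940300))/(1+675/28229) = 373/400 ≈ 0.932500
step 4 [4y] swap r/1=236/12507: DF=(1 − 236/12507·(0.950100+0.940300+0.932500))/(1+236/12507) = 2323/2500 ≈ 0.929200
step 5 [5y] swap r/1=1008/46513: DF=(1 − 1008/46513·(0.950100+0.940300+0.932500+0.929200))/(1+1008/46513) = 562/625 ≈ 0.899200
step 6 [6y] swap r/1=1475/55038: DF=(1 − 1475/55038·(0.950100+0.940300+0.932500+0.929200+0.899200))/(1+1475/55038) = 341/400 ≈ 0.852500

1 1 9501/10000
2 2 9403/10000
3 3 373/400
4 4 2323/2500
5 5 562/625
6 6 341/400
s(3y) = (1/(373/400) − 1)/(3) = 9/373 ≈ 2.4129%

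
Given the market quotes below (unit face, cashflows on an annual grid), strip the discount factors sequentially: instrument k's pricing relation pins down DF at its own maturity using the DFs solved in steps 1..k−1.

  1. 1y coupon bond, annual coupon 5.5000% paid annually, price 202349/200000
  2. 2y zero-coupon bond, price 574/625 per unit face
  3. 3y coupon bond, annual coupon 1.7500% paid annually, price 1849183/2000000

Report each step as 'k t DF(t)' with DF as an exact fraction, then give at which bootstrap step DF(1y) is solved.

step 1 [1y] bond c/1=11/200: DF=(202349/200000 − 11/200·(0))/(1+11/200) = 959/1000 ≈ 0.959000
step 2 [2y] zero: DF = P = 574/625 ≈ 0.918400
step 3 [3y] bond c/1=7/400: DF=(1849183/2000000 − 7/400·(0.959000+0.918400))/(1+7/400) = 2191/2500 ≈ 0.876400

1 1 959/1000
2 2 574/625
3 3 2191/2500
DF(1y) is solved at step 1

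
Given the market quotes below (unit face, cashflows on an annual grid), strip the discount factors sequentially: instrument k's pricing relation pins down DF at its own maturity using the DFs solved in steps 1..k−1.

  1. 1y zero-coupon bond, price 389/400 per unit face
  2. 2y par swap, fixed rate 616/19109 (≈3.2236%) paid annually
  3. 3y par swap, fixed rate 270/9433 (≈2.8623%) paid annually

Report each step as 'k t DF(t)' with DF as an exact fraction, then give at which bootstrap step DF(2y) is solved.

step 1 [1y] zero: DF = P = 389/400 ≈ 0.972500
step 2 [2y] swap r/1=616/19109: DF=(1 − 616/19109·(0.972500))/(1+616/19109) = 1173/1250 ≈ 0.938400
step 3 [3y] swap r/1=270/9433: DF=(1 − 270/9433·(0.972500+0.938400))/(1+270/9433) = 919/1000 ≈ 0.919000

1 1 389/400
2 2 1173/1250
3 3 919/1000
DF(2y) is solved at step 2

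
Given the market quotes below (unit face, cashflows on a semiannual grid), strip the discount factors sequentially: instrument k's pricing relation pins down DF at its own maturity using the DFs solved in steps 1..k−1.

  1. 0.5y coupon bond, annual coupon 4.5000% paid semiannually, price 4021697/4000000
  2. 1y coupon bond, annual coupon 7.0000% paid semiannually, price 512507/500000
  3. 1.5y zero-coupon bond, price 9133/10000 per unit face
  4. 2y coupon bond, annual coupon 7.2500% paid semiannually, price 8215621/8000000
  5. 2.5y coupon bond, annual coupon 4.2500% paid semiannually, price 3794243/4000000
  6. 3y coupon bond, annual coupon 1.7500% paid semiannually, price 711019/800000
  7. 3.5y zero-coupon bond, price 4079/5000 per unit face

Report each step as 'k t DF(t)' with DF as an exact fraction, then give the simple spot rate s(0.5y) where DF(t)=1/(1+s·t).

step 1 [0.5y] bond c/2=9/400: DF=(4021697/4000000 − 9/400·(0))/(1+9/400) = 9833/10000 ≈ 0.983300
step 2 [1y] bond c/2=7/200: DF=(512507/500000 − 7/200·(0.983300))/(1+7/200) = 9571/10000 ≈ 0.957100
step 3 [1.5y] zero: DF = P = 9133/10000 ≈ 0.913300
step 4 [2y] bond c/2=29/800: DF=(8215621/8000000 − 29/800·(0.983300+0.957100+0.913300))/(1+29/800) = 557/625 ≈ 0.891200
step 5 [2.5y] bond c/2=17/800: DF=(3794243/4000000 − 17/800·(0.983300+0.957100+0.913300+0.891200))/(1+17/800) = 8509/10000 ≈ 0.850900
step 6 [3y] bond c/2=7/800: DF=(711019/800000 − 7/800·(0.983300+0.957100+0.913300+0.891200+0.850900))/(1+7/800) = 2103/2500 ≈ 0.841200
step 7 [3.5y] zero: DF = P = 4079/5000 ≈ 0.815800

1 1/2 9833/10000
2 1 9571/10000
3 3/2 9133/10000
4 2 557/625
5 5/2 8509/10000
6 3 2103/2500
7 7/2 4079/5000
s(0.5y) = (1/(9833/10000) − 1)/(1/2) = 334/9833 ≈ 3.3967%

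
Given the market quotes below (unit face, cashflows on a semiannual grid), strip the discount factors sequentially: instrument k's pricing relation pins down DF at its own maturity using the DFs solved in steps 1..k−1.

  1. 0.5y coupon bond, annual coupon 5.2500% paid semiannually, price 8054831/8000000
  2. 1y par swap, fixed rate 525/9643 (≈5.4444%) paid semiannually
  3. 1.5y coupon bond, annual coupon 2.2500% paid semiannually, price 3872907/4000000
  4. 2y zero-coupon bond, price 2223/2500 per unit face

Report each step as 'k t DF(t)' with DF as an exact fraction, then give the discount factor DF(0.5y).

1 1/2 9811/10000
2 1 379/400
3 3/2 117/125
4 2 2223/2500
DF(0.5y) = 9811/10000 ≈ 0.981100

step 1 [0.5y] bond c/2=21/800: DF=(8054831/8000000 − 21/800·(0))/(1+21/800) = 9811/10000 ≈ 0.981100
step 2 [1y] swap r/2=525/19286: DF=(1 − 525/19286·(0.981100))/(1+525/19286) = 379/400 ≈ 0.947500
step 3 [1.5y] bond c/2=9/800: DF=(3872907/4000000 − 9/800·(0.981100+0.947500))/(1+9/800) = 117/125 ≈ 0.936000
step 4 [2y] zero: DF = P = 2223/2500 ≈ 0.889200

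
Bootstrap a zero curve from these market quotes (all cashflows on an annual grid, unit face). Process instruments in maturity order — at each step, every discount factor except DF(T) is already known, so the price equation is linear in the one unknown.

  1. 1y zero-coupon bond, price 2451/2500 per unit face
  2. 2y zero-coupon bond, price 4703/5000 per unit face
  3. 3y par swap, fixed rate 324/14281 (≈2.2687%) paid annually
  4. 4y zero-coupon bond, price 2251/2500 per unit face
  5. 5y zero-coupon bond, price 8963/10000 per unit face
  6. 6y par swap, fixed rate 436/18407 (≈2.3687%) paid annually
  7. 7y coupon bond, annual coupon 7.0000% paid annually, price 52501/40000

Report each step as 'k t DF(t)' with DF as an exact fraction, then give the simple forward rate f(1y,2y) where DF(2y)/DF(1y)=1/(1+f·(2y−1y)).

1 1 2451/2500
2 2 4703/5000
3 3 1169/1250
4 4 2251/2500
5 5 8963/10000
6 6 2173/2500
7 7 4327/5000
f(1y,2y) = ((2451/2500)/(4703/5000) − 1)/(1) = 199/4703 ≈ 4.2313%

step 1 [1y] zero: DF = P = 2451/2500 ≈ 0.980400
step 2 [2y] zero: DF = P = 4703/5000 ≈ 0.940600
step 3 [3y] swap r/1=324/14281: DF=(1 − 324/14281·(0.980400+0.940600))/(1+324/14281) = 1169/1250 ≈ 0.935200
step 4 [4y] zero: DF = P = 2251/2500 ≈ 0.900400
step 5 [5y] zero: DF = P = 8963/10000 ≈ 0.896300
step 6 [6y] swap r/1=436/18407: DF=(1 − 436/18407·(0.980400+0.940600+0.935200+0.900400+0.896300))/(1+436/18407) = 2173/2500 ≈ 0.869200
step 7 [7y] bond c/1=7/100: DF=(52501/40000 − 7/100·(0.980400+0.940600+0.935200+0.900400+0.896300+0.869200))/(1+7/100) = 4327/5000 ≈ 0.865400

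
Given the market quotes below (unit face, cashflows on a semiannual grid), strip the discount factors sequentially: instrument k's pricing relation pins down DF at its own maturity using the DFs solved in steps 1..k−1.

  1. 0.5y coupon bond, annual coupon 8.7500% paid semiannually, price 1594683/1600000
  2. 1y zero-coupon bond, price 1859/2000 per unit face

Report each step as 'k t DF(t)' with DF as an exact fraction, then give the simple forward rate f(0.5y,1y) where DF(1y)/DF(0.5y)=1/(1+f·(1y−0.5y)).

1 1/2 9549/10000
2 1 1859/2000
f(0.5y,1y) = ((9549/10000)/(1859/2000) − 1)/(1/2) = 508/9295 ≈ 5.4653%

step 1 [0.5y] bond c/2=7/160: DF=(1594683/1600000 − 7/160·(0))/(1+7/160) = 9549/10000 ≈ 0.954900
step 2 [1y] zero: DF = P = 1859/2000 ≈ 0.929500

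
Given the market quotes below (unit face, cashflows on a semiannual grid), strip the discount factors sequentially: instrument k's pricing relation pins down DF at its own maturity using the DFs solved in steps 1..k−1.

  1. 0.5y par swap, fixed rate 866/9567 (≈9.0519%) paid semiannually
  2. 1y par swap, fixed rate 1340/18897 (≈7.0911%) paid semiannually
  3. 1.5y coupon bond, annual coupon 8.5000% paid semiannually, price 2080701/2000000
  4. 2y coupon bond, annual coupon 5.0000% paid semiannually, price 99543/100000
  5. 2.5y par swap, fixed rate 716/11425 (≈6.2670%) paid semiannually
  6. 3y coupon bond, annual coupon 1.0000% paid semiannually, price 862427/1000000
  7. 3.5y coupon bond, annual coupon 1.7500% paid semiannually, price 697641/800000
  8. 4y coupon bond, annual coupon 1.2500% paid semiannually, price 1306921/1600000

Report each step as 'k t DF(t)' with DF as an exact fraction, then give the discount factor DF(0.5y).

step 1 [0.5y] swap r/2=433/9567: DF=(1 − 433/9567·(0))/(1+433/9567) = 9567/10000 ≈ 0.956700
step 2 [1y] swap r/2=670/18897: DF=(1 − 670/18897·(0.956700))/(1+670/18897) = 933/1000 ≈ 0.933000
step 3 [1.5y] bond c/2=17/400: DF=(2080701/2000000 − 17/400·(0.956700+0.933000))/(1+17/400) = 9209/10000 ≈ 0.920900
step 4 [2y] bond c/2=1/40: DF=(99543/100000 − 1/40·(0.956700+0.933000+0.920900))/(1+1/40) = 4513/5000 ≈ 0.902600
step 5 [2.5y] swap r/2=358/11425: DF=(1 − 358/11425·(0.956700+0.933000+0.920900+0.902600))/(1+358/11425) = 1071/1250 ≈ 0.856800
step 6 [3y] bond c/2=1/200: DF=(862427/1000000 − 1/200·(0.956700+0.933000+0.920900+0.902600+0.856800))/(1+1/200) = 4177/5000 ≈ 0.835400
step 7 [3.5y] bond c/2=7/800: DF=(697641/800000 − 7/800·(0.956700+0.933000+0.920900+0.902600+0.856800+0.835400))/(1+7/800) = 511/625 ≈ 0.817600
step 8 [4y] bond c/2=1/160: DF=(1306921/1600000 − 1/160·(0.956700+0.933000+0.920900+0.902600+0.856800+0.835400+0.817600))/(1+1/160) = 7731/10000 ≈ 0.773100

1 1/2 9567/10000
2 1 933/1000
3 3/2 9209/10000
4 2 4513/5000
5 5/2 1071/1250
6 3 4177/5000
7 7/2 511/625
8 4 7731/10000
DF(0.5y) = 9567/10000 ≈ 0.956700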